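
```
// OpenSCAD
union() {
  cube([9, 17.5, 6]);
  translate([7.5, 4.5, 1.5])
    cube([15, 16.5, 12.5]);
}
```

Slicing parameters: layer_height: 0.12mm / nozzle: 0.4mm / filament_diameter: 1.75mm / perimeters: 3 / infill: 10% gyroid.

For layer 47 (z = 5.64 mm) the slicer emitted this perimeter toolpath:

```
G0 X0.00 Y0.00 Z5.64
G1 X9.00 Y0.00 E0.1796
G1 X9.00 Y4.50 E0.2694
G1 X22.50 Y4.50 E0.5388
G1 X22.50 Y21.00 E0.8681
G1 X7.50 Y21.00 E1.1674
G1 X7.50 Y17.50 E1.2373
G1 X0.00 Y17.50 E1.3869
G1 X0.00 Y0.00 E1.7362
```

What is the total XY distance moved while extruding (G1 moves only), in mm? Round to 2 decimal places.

Sum the Euclidean lengths of each G1 segment: total = 87.00 mm.

87.00 mm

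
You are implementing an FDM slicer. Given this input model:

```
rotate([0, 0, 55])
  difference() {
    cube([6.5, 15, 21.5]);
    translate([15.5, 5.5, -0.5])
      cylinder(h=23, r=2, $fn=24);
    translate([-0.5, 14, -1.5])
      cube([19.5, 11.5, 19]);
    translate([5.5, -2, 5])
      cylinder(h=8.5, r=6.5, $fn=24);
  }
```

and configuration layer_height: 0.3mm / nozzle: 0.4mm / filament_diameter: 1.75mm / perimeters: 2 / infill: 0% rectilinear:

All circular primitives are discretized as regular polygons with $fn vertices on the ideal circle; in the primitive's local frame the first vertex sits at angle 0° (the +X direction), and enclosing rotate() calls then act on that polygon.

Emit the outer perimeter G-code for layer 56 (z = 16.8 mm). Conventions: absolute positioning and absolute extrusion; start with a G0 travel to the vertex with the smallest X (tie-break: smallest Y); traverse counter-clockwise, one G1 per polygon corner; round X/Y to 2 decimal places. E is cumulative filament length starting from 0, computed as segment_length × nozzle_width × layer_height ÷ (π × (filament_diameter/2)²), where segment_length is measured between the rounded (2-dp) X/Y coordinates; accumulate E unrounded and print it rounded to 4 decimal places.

G0 X-11.47 Y8.03 Z16.80
G1 X0.00 Y0.00 E0.6985
G1 X3.73 Y5.32 E1.0227
G1 X-7.74 Y13.35 E1.7212
G1 X-11.47 Y8.03 E2.0454

At z = 16.8 mm: the cube is present — its section is the full 6.5×15 rectangle; the cylinder at (15.5, 5.5): section is a regular 24-gon, circumradius r=2; the cube at (-0.5, 14) is present — its section is the full 19.5×11.5 rectangle; the cylinder at (5.5, -2) does not reach this height (z outside [5, 13.5]); Taking the first minus the rest: starting from the 6.5×15 cube, the r=2 cylinder at (15.5, 5.5) misses the remaining region (no effect); the 19.5×11.5 cube at (-0.5, 14) partially overlaps it — only the 6.50 mm² overlap (of its 224.25 mm²) is removed, clipping the outline — 1 connected region; (whole slice rotated 55° about Z — lengths, areas and connectivity unchanged). The outline is a single polygon with 4 vertices. Extrusion per mm of travel: 0.4 × 0.3 / (π × 0.875²) = 0.049890. Accumulating E over each segment gives final E = 2.0454.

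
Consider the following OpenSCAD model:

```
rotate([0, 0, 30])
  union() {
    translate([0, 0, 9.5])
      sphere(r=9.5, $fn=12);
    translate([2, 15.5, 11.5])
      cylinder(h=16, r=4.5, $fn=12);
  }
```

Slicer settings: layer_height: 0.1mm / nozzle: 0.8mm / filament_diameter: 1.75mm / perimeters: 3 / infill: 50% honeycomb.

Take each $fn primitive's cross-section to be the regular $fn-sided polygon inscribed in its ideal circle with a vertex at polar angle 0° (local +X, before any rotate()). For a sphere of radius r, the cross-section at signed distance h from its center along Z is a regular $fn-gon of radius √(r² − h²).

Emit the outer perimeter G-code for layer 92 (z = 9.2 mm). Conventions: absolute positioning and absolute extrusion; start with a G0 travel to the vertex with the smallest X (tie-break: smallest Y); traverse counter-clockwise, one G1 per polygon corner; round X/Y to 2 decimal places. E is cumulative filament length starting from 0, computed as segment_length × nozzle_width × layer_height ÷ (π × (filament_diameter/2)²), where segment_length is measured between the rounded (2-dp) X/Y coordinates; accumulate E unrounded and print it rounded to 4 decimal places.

At z = 9.2 mm: the r=9.5 sphere slices to a regular 12-gon of circumradius 9.495 (√(r²−h²) with h=0.3 from center); the cylinder at (2, 15.5) is absent (z outside [11.5, 27.5]); Merging all regions: only the r=9.5 sphere is present, so the union is just that shape — 1 connected region; (whole slice rotated 30° about Z — lengths, areas and connectivity unchanged). The outline is a single polygon with 12 vertices. Extrusion per mm of travel: 0.8 × 0.1 / (π × 0.875²) = 0.033260. Accumulating E over each segment gives final E = 1.9618.

G0 X-9.50 Y0.00 Z9.20
G1 X-8.22 Y-4.75 E0.1636
G1 X-4.75 Y-8.22 E0.3268
G1 X0.00 Y-9.50 E0.4905
G1 X4.75 Y-8.22 E0.6541
G1 X8.22 Y-4.75 E0.8173
G1 X9.50 Y0.00 E0.9809
G1 X8.22 Y4.75 E1.1445
G1 X4.75 Y8.22 E1.3078
G1 X0.00 Y9.50 E1.4714
G1 X-4.75 Y8.22 E1.6350
G1 X-8.22 Y4.75 E1.7982
G1 X-9.50 Y0.00 E1.9618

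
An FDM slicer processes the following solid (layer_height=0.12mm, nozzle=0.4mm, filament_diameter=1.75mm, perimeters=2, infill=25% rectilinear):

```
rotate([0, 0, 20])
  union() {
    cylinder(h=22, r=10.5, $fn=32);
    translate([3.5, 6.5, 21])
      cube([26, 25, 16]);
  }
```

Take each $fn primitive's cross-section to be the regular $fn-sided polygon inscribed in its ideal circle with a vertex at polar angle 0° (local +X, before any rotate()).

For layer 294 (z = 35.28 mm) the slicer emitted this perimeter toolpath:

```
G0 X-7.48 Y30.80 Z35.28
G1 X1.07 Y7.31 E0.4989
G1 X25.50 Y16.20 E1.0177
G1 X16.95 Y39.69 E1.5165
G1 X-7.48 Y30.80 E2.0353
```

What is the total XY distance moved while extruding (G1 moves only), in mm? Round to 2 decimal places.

101.99 mm

Sum the Euclidean lengths of each G1 segment: total = 101.99 mm.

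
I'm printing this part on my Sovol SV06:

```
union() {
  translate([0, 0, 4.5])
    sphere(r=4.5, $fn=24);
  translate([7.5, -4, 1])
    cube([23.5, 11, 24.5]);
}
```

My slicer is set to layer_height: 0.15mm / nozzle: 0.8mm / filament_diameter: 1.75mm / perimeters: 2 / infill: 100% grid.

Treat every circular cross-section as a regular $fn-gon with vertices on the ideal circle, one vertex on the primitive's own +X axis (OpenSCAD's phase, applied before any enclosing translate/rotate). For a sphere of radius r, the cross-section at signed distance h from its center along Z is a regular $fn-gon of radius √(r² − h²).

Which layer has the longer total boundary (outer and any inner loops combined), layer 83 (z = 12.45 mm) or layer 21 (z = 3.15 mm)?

Layer 83 (z = 12.45): the sphere is not intersected at this z (|z−center|=7.950 > r=4.5); the cube at (7.5, -4) is present — its section is the full 23.5×11 rectangle (perimeter 69.00 mm); Taking the union: only the 23.5×11 cube at (7.5, -4) is present, so the union is just that shape — boundary = 69.00 mm. So its perimeter = 69.00 mm. Layer 21 (z = 3.15): the sphere: section is a regular 24-gon, circumradius = √(r²−h²) = √(4.5²−1.35²) = 4.293 (perimeter = 2·24·4.293·sin(180°/24) = 26.90 mm); the cube at (7.5, -4) is present — its section is the full 23.5×11 rectangle (perimeter 69.00 mm); Taking the union: the 2 present regions are separate (no shared area or edge), so areas and boundary lengths simply add and each stays a separate island — boundary = 95.90 mm. So its perimeter = 95.90 mm. Layer 21 is larger (95.90 vs 69.00 mm).

layer 21 (z = 3.15 mm)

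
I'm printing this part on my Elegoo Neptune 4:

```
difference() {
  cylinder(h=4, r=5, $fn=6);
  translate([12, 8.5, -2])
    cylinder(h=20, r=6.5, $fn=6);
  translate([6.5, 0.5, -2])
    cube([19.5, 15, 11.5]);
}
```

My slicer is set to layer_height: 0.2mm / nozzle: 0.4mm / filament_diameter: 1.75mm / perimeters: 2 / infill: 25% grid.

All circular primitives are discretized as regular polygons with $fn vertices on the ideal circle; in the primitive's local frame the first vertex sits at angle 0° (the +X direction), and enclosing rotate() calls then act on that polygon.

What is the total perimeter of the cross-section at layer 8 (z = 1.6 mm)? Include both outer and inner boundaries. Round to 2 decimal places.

30.00 mm

At z = 1.6 mm: the r=5 cylinder gives a regular 6-gon of circumradius 5 (constant along its height) (perimeter = 2·6·5.000·sin(180°/6) = 30.00 mm); the cylinder at (12, 8.5): section is a regular 6-gon, circumradius r=6.5 (perimeter = 2·6·6.500·sin(180°/6) = 39.00 mm); the cube at (6.5, 0.5) (footprint 19.5×15) is included at this height (perimeter 69.00 mm); Taking the first minus the rest: starting from the r=5 cylinder, the r=6.5 cylinder at (12, 8.5) misses the remaining region (no effect); the 19.5×15 cube at (6.5, 0.5) misses the remaining region (no effect) — boundary = 30.00 mm. Overall, the cross-section is a single solid region. Total boundary length (outer) = 30.00 mm.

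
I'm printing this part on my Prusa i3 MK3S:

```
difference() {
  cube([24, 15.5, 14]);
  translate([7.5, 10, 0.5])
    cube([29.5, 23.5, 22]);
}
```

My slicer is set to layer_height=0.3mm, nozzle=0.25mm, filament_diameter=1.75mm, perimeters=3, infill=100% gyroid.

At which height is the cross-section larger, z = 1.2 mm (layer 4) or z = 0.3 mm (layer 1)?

Layer 4 (z = 1.2): the cube is present — its section is the full 24×15.5 rectangle (area 372.00 mm²); the cube at (7.5, 10) (footprint 29.5×23.5) is included at this height (area 693.25 mm²); Taking the first minus the rest: starting from the 24×15.5 cube (372.00 mm²), the 29.5×23.5 cube at (7.5, 10) partially overlaps it — only the 90.75 mm² overlap (of its 693.25 mm²) is removed, clipping the outline — area = 281.25 mm². So its area = 281.25 mm². Layer 1 (z = 0.3): the cube (footprint 24×15.5) is included at this height (area 372.00 mm²); the cube at (7.5, 10) is not intersected at this z (z outside [0.5, 22.5]); Taking the first minus the rest: none of the subtracted shapes is present at this height, so the 24×15.5 cube is unchanged — area = 372.00 mm². So its area = 372.00 mm². Layer 1 is larger (372.00 vs 281.25 mm²).

layer 1 (z = 0.3 mm)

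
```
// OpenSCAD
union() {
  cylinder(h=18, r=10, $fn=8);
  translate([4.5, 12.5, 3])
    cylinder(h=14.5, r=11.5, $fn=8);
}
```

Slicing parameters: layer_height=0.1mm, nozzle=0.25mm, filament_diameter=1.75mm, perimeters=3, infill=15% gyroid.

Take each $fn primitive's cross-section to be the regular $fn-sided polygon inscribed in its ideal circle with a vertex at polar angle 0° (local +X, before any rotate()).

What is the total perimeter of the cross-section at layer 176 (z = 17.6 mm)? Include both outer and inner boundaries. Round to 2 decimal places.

61.23 mm

At z = 17.6 mm: the cylinder: section is a regular 8-gon, circumradius r=10 (perimeter = 2·8·10.000·sin(180°/8) = 61.23 mm); the cylinder at (4.5, 12.5) does not reach this height (z outside [3, 17.5]); Combining (union): only the r=10 cylinder is present, so the union is just that shape — boundary = 61.23 mm. Overall, the cross-section is a single solid region. Total boundary length (outer) = 61.23 mm.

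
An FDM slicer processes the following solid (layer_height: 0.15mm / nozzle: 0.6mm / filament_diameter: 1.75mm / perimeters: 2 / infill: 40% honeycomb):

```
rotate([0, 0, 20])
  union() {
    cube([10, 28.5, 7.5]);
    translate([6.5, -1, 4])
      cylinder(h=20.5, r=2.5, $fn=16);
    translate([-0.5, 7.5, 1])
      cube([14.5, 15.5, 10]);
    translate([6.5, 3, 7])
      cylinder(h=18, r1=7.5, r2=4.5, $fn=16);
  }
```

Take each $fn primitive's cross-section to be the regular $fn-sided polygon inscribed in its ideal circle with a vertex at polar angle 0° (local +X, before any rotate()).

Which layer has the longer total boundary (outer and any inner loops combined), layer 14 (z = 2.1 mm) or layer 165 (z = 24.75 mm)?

layer 14 (z = 2.1 mm)

Layer 14 (z = 2.1): the 10×28.5 cube contributes its full rectangle (perimeter 77.00 mm); the cylinder at (6.5, -1) does not reach this height (z outside [4, 24.5]); the 14.5×15.5 cube at (-0.5, 7.5) contributes its full rectangle (perimeter 60.00 mm); the cone at (6.5, 3) is absent (z outside [7, 25]); Taking the union: the regions partially overlap (shared area 155.00 mm²), so the edge portions inside another operand are dropped and the merged outline is re-measured after clipping — boundary = 86.00 mm; (whole slice rotated 20° about Z — lengths, areas and connectivity unchanged). So its perimeter = 86.00 mm. Layer 165 (z = 24.75): the cube is absent (z outside [0, 7.5]); the cylinder at (6.5, -1) does not reach this height (z outside [4, 24.5]); the cube at (-0.5, 7.5) does not reach this height (z outside [1, 11]); the cone at (6.5, 3) (r1=7.5→r2=4.5) has section circumradius 4.542 here — a regular 16-gon (perimeter = 2·16·4.542·sin(180°/16) = 28.35 mm); Merging all regions: only the cone at (6.5, 3) is present, so the union is just that shape — boundary = 28.35 mm; (rotated 20° about Z; rotation is an isometry so areas/perimeters/island counts are preserved). So its perimeter = 28.35 mm. Layer 14 is larger (86.00 vs 28.35 mm).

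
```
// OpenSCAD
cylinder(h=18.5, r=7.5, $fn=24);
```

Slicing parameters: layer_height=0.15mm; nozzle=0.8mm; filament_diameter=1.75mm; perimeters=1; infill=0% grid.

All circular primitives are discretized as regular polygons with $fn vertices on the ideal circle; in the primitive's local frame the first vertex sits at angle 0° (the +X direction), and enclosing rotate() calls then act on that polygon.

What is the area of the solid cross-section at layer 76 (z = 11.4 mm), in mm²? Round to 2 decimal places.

At z = 11.4 mm: the r=7.5 cylinder contributes a regular 24-gon of circumradius 7.5 (area = (24/2)·7.500²·sin(360°/24) = 174.70 mm²). Overall, the cross-section is a single solid region. Net area = 174.70 mm².

174.70 mm²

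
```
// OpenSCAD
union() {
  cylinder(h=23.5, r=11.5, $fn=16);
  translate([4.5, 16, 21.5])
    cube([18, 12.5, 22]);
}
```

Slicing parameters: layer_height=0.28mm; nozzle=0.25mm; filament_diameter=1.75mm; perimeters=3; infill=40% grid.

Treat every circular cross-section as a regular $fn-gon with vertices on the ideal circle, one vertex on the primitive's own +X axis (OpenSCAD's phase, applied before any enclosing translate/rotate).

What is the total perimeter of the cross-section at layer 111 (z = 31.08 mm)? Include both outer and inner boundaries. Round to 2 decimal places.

At z = 31.08 mm: the cylinder is not intersected at this z (z outside [0, 23.5]); the cube at (4.5, 16) (footprint 18×12.5) is included at this height (perimeter 61.00 mm); Combining (union): only the 18×12.5 cube at (4.5, 16) is present, so the union is just that shape — boundary = 61.00 mm. Overall, the cross-section is a single solid region. Total boundary length (outer) = 61.00 mm.

61.00 mm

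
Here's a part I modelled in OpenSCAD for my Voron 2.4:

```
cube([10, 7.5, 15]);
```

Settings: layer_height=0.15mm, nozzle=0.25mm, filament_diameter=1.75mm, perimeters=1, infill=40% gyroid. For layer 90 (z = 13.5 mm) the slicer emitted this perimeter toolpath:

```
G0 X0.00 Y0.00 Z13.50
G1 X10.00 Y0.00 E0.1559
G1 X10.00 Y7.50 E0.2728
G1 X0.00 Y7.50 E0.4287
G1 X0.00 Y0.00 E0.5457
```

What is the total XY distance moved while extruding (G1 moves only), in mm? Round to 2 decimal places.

Sum the Euclidean lengths of each G1 segment: total = 35.00 mm.

35.00 mm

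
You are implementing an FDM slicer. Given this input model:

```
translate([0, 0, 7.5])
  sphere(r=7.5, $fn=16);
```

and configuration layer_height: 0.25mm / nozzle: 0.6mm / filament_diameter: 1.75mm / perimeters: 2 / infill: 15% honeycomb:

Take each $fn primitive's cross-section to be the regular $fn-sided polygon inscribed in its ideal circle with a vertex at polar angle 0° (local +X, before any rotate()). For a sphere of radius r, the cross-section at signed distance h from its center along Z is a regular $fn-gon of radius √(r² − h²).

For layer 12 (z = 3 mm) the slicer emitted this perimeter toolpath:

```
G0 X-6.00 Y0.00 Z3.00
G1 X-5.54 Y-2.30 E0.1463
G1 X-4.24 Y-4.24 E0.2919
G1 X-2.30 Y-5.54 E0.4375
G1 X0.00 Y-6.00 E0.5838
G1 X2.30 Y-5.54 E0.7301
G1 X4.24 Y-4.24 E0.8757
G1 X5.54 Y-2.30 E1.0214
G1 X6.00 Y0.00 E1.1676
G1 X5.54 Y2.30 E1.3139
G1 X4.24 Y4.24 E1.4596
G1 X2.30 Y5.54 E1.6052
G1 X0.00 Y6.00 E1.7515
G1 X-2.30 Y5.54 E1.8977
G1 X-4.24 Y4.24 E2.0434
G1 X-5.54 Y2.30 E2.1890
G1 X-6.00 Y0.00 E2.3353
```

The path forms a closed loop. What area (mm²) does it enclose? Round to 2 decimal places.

110.15 mm²

Apply the shoelace formula to the sequence of (X, Y) vertices; enclosed area = 110.15 mm².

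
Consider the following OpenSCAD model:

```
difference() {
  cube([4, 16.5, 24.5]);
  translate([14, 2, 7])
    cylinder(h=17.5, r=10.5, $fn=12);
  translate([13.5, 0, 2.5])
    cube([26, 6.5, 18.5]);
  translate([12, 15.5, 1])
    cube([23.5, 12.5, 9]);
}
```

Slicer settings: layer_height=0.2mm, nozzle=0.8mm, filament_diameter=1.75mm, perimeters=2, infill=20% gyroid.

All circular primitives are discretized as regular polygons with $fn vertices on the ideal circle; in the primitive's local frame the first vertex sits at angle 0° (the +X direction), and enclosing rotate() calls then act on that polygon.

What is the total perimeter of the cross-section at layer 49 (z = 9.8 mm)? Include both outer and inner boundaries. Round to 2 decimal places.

At z = 9.8 mm: the cube is present — its section is the full 4×16.5 rectangle (perimeter 41.00 mm); the r=10.5 cylinder at (14, 2) gives a regular 12-gon of circumradius 10.5 (constant along its height) (perimeter = 2·12·10.500·sin(180°/12) = 65.22 mm); the 26×6.5 cube at (13.5, 0) contributes its full rectangle (perimeter 65.00 mm); the cube at (12, 15.5) is present — its section is the full 23.5×12.5 rectangle (perimeter 72.00 mm); After the difference (first − rest): starting from the 4×16.5 cube, the r=10.5 cylinder at (14, 2) partially overlaps it — only the 0.93 mm² overlap (of its 330.75 mm²) is removed, clipping the outline; the 26×6.5 cube at (13.5, 0) misses the remaining region (no effect); the 23.5×12.5 cube at (12, 15.5) misses the remaining region (no effect) — boundary = 41.13 mm. Overall, the cross-section is a single solid region. Total boundary length (outer) = 41.13 mm.

41.13 mm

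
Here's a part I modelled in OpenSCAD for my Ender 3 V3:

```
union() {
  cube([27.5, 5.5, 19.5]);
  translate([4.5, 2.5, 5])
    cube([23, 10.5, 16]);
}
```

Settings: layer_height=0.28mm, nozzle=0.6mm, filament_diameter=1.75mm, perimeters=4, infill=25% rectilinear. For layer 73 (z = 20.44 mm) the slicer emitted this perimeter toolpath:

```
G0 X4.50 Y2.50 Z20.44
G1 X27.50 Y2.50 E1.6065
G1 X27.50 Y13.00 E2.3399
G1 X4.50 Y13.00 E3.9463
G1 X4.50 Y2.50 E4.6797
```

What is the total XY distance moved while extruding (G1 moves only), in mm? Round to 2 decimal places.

Sum the Euclidean lengths of each G1 segment: total = 67.00 mm.

67.00 mm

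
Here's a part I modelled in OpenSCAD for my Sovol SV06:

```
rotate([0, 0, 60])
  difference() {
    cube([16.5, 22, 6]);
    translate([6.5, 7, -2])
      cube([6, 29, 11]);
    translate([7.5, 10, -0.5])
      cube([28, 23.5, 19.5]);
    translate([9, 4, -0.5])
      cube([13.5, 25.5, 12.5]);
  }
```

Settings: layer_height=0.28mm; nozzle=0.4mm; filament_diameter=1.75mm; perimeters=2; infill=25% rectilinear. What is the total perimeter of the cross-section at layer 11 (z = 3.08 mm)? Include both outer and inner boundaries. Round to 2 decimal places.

77.00 mm

At z = 3.08 mm: the 16.5×22 cube contributes its full rectangle (perimeter 77.00 mm); the 6×29 cube at (6.5, 7) contributes its full rectangle (perimeter 70.00 mm); the cube at (7.5, 10) (footprint 28×23.5) is included at this height (perimeter 103.00 mm); the cube at (9, 4) is present — its section is the full 13.5×25.5 rectangle (perimeter 78.00 mm); Subtracting the remaining from the first: starting from the 16.5×22 cube, the 6×29 cube at (6.5, 7) partially overlaps it — only the 90.00 mm² overlap (of its 174.00 mm²) is removed, clipping the outline; the 28×23.5 cube at (7.5, 10) partially overlaps it — only the 48.00 mm² overlap (of its 658.00 mm²) is removed, clipping the outline; the 13.5×25.5 cube at (9, 4) partially overlaps it — only the 34.50 mm² overlap (of its 344.25 mm²) is removed, clipping the outline — boundary = 77.00 mm; (whole slice rotated 60° about Z — lengths, areas and connectivity unchanged). Overall, the cross-section is a single solid region. Total boundary length (outer) = 77.00 mm.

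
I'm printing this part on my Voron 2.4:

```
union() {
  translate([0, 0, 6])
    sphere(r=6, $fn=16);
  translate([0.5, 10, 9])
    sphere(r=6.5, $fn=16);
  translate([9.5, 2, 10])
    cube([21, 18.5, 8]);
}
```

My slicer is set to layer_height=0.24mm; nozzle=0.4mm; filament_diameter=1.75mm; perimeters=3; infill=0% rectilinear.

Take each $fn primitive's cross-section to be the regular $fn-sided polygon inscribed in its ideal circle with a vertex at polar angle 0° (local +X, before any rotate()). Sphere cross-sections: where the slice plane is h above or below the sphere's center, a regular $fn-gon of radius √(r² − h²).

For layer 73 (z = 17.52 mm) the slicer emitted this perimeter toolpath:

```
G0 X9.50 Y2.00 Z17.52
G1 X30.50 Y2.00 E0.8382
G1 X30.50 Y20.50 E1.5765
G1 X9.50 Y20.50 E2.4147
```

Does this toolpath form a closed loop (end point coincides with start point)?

no

Start point (G0): (9.50, 2.00). End point (last G1): the path does not return to the start — open.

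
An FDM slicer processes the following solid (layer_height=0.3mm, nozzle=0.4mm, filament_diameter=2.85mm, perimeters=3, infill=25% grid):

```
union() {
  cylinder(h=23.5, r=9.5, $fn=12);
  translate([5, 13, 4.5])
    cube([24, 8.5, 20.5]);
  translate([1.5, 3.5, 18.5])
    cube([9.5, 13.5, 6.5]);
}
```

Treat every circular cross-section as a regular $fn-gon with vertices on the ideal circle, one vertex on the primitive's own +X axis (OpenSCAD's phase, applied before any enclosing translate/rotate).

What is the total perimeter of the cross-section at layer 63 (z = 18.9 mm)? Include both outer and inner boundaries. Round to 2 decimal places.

127.77 mm

At z = 18.9 mm: the r=9.5 cylinder gives a regular 12-gon of circumradius 9.5 (constant along its height) (perimeter = 2·12·9.500·sin(180°/12) = 59.01 mm); the 24×8.5 cube at (5, 13) contributes its full rectangle (perimeter 65.00 mm); the cube at (1.5, 3.5) is present — its section is the full 9.5×13.5 rectangle (perimeter 46.00 mm); Taking the union: the regions partially overlap (shared area 51.38 mm²), so the edge portions inside another operand are dropped and the merged outline is re-measured after clipping — boundary = 127.77 mm. Overall, the cross-section is a single solid region. Total boundary length (outer) = 127.77 mm.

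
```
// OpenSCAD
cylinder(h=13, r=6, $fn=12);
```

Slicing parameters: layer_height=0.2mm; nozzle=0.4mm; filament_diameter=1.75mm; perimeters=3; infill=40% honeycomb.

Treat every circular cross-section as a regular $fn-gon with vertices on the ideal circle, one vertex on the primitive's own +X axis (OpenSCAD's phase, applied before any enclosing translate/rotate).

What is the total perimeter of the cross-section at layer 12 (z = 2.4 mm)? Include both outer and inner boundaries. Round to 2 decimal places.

37.27 mm

At z = 2.4 mm: the r=6 cylinder gives a regular 12-gon of circumradius 6 (constant along its height) (perimeter = 2·12·6.000·sin(180°/12) = 37.27 mm). Overall, the cross-section is a single solid region. Total boundary length (outer) = 37.27 mm.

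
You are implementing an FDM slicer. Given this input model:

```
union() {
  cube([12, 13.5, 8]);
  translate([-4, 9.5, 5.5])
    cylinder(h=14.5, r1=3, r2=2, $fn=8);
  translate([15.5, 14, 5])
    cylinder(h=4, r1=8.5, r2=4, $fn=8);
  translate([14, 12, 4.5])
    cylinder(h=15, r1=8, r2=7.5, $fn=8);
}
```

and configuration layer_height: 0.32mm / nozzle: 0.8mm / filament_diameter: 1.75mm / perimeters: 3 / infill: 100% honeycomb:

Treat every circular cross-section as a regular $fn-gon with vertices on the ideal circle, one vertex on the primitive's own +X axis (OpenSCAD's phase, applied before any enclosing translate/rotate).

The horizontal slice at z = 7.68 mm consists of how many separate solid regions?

At z = 7.68 mm: the 12×13.5 cube contributes its full rectangle; the cone at (-4, 9.5) contributes a regular 8-gon of circumradius 2.850 (interpolated between r1=3 and r2=2 at t=0.150); the cone at (15.5, 14) (r1=8.5→r2=4) has section circumradius 5.485 here — a regular 8-gon; the cone at (14, 12): at t=0.212 of its height the radius interpolates to r₁+(r₂−r₁)t = 7.894, giving a regular 8-gon of that circumradius; Merging all regions: the regions partially overlap (shared area 121.71 mm²), so overlapping operands fuse into one piece — 2 connected regions. The result has 2 disconnected regions.

2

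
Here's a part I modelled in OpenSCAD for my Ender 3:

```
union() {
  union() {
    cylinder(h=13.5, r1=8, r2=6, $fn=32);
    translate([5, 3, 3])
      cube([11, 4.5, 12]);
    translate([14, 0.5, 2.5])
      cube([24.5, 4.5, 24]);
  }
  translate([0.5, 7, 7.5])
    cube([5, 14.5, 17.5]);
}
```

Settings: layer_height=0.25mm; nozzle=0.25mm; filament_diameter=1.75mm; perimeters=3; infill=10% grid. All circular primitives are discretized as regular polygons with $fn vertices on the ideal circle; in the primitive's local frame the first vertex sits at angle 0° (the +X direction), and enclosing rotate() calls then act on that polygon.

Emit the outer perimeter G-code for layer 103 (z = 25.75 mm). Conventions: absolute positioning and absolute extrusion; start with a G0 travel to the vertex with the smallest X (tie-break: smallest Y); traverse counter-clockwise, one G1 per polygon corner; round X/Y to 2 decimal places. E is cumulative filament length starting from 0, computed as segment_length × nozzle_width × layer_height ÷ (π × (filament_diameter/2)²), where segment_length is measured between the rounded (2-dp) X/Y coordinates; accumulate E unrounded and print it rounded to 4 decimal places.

At z = 25.75 mm: the cone does not reach this height (z outside [0, 13.5]); the cube at (5, 3) is absent (z outside [3, 15]); the 24.5×4.5 cube at (14, 0.5) contributes its full rectangle; Taking the union: only the 24.5×4.5 cube at (14, 0.5) is present, so the union is just that shape — 1 connected region; the cube at (0.5, 7) is absent (z outside [7.5, 25]); Merging all regions: only the result so far is present, so the union is just that shape — 1 connected region. The outline is a single polygon with 4 vertices. Extrusion per mm of travel: 0.25 × 0.25 / (π × 0.875²) = 0.025984. Accumulating E over each segment gives final E = 1.5071.

G0 X14.00 Y0.50 Z25.75
G1 X38.50 Y0.50 E0.6366
G1 X38.50 Y5.00 E0.7535
G1 X14.00 Y5.00 E1.3902
G1 X14.00 Y0.50 E1.5071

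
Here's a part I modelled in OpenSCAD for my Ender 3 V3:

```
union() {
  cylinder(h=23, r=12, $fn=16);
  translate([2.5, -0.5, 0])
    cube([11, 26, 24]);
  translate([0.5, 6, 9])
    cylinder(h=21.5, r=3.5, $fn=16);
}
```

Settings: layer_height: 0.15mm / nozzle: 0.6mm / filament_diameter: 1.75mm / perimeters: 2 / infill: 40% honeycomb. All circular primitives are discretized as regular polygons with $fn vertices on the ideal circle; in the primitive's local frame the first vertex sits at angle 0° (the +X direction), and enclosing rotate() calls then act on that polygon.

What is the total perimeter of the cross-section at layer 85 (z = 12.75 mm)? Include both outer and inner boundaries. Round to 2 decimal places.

At z = 12.75 mm: the cylinder: section is a regular 16-gon, circumradius r=12 (perimeter = 2·16·12.000·sin(180°/16) = 74.91 mm); the cube at (2.5, -0.5) (footprint 11×26) is included at this height (perimeter 74.00 mm); the cylinder at (0.5, 6): section is a regular 16-gon, circumradius r=3.5 (perimeter = 2·16·3.500·sin(180°/16) = 21.85 mm); Taking the union: the regions partially overlap (shared area 123.06 mm²), so the edge portions inside another operand are dropped and the merged outline is re-measured after clipping — boundary = 110.82 mm. Overall, the cross-section is a single solid region. Total boundary length (outer) = 110.82 mm.

110.82 mm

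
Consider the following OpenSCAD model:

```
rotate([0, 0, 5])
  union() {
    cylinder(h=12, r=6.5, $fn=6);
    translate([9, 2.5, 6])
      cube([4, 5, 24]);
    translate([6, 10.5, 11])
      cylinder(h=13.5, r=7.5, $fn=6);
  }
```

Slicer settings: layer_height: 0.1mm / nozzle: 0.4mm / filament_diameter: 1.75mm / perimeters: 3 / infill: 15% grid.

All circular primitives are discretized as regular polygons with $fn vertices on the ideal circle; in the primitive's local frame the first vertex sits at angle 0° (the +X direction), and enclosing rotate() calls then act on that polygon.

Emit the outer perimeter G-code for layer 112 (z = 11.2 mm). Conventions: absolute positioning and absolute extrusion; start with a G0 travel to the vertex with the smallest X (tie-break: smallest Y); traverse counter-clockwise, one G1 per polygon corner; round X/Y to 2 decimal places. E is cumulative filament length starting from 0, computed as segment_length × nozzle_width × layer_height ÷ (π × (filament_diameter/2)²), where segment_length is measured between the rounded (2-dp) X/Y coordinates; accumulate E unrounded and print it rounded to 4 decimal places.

G0 X-6.48 Y-0.57 Z11.20
G1 X-2.75 Y-5.89 E0.1081
G1 X3.73 Y-5.32 E0.2162
G1 X6.48 Y0.57 E0.3243
G1 X3.82 Y4.35 E0.4012
G1 X8.62 Y4.77 E0.4813
G1 X8.75 Y3.27 E0.5064
G1 X12.73 Y3.62 E0.5728
G1 X12.30 Y8.60 E0.6559
G1 X11.07 Y8.50 E0.6765
G1 X12.53 Y11.64 E0.7340
G1 X8.23 Y17.78 E0.8587
G1 X0.76 Y17.13 E0.9834
G1 X-2.41 Y10.33 E1.1082
G1 X0.82 Y5.72 E1.2018
G1 X-3.73 Y5.32 E1.2777
G1 X-6.48 Y-0.57 E1.3858

At z = 11.2 mm: the cylinder: section is a regular 6-gon, circumradius r=6.5; the cube at (9, 2.5) is present — its section is the full 4×5 rectangle; the r=7.5 cylinder at (6, 10.5) gives a regular 6-gon of circumradius 7.5 (constant along its height); Combining (union): the regions partially overlap (shared area 9.30 mm²), so overlapping operands fuse into one piece — 1 connected region; (whole slice rotated 5° about Z — lengths, areas and connectivity unchanged). The outline is a single polygon with 16 vertices. Extrusion per mm of travel: 0.4 × 0.1 / (π × 0.875²) = 0.016630. Accumulating E over each segment gives final E = 1.3858.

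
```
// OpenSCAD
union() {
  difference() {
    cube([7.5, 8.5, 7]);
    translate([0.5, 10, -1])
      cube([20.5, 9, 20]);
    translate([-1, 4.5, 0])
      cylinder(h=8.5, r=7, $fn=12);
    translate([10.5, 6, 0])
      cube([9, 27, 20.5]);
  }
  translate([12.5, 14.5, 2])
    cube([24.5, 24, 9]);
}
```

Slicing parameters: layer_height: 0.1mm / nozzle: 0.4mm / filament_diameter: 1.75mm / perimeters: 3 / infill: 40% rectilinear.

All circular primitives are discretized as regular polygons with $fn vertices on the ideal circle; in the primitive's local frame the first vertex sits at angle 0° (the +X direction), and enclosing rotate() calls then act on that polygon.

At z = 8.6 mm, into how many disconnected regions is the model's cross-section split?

At z = 8.6 mm: the cube is absent (z outside [0, 7]); the cube at (0.5, 10) (footprint 20.5×9) is included at this height; the cylinder at (-1, 4.5) is not intersected at this z (z outside [0, 8.5]); the 9×27 cube at (10.5, 6) contributes its full rectangle; Taking the first minus the rest: the first operand is absent here, so nothing remains; the cube at (12.5, 14.5) (footprint 24.5×24) is included at this height; Combining (union): only the 24.5×24 cube at (12.5, 14.5) is present, so the union is just that shape — 1 connected region. The result has 1 disconnected region.

1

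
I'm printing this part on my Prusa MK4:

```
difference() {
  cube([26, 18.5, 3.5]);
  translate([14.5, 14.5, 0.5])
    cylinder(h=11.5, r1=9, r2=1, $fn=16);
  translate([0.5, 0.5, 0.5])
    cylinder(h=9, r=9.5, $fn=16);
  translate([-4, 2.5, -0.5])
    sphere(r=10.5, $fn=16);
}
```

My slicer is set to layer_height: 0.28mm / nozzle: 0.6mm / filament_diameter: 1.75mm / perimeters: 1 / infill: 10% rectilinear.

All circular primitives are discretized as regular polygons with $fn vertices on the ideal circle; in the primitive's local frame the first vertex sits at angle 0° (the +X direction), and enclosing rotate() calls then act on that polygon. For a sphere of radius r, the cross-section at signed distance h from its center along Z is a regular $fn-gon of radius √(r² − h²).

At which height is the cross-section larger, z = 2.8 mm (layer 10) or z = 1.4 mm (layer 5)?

layer 10 (z = 2.8 mm)

Layer 10 (z = 2.8): the cube (footprint 26×18.5) is included at this height (area 481.00 mm²); the cone at (14.5, 14.5) contributes a regular 16-gon of circumradius 7.400 (interpolated between r1=9 and r2=1 at t=0.200) (area = (16/2)·7.400²·sin(360°/16) = 167.65 mm²); the r=9.5 cylinder at (0.5, 0.5) contributes a regular 16-gon of circumradius 9.5 (area = (16/2)·9.500²·sin(360°/16) = 276.30 mm²); the r=10.5 sphere at (-4, 2.5) slices to a regular 16-gon of circumradius 9.968 (√(r²−h²) with h=3.3 from center) (area = (16/2)·9.968²·sin(360°/16) = 304.19 mm²); Taking the first minus the rest: starting from the 26×18.5 cube (481.00 mm²), the cone at (14.5, 14.5) partially overlaps it — only the 139.20 mm² overlap (of its 167.65 mm²) is removed, clipping the outline; the r=9.5 cylinder at (0.5, 0.5) partially overlaps it — only the 78.77 mm² overlap (of its 276.30 mm²) is removed, clipping the outline; the r=10.5 sphere at (-4, 2.5) partially overlaps it — only the 2.40 mm² overlap (of its 304.19 mm²) is removed, clipping the outline — area = 260.63 mm². So its area = 260.63 mm². Layer 5 (z = 1.4): the cube is present — its section is the full 26×18.5 rectangle (area 481.00 mm²); the cone at (14.5, 14.5) (r1=9→r2=1) has section circumradius 8.374 here — a regular 16-gon (area = (16/2)·8.374²·sin(360°/16) = 214.68 mm²); the r=9.5 cylinder at (0.5, 0.5) gives a regular 16-gon of circumradius 9.5 (constant along its height) (area = (16/2)·9.500²·sin(360°/16) = 276.30 mm²); the sphere at (-4, 2.5): section is a regular 16-gon, circumradius = √(r²−h²) = √(10.5²−1.9²) = 10.327 (area = (16/2)·10.327²·sin(360°/16) = 326.47 mm²); After the difference (first − rest): starting from the 26×18.5 cube (481.00 mm²), the cone at (14.5, 14.5) partially overlaps it — only the 170.85 mm² overlap (of its 214.68 mm²) is removed, clipping the outline; the r=9.5 cylinder at (0.5, 0.5) partially overlaps it — only the 78.77 mm² overlap (of its 276.30 mm²) is removed, clipping the outline; the r=10.5 sphere at (-4, 2.5) partially overlaps it — only the 3.84 mm² overlap (of its 326.47 mm²) is removed, clipping the outline — area = 227.53 mm². So its area = 227.53 mm². Layer 10 is larger (260.63 vs 227.53 mm²).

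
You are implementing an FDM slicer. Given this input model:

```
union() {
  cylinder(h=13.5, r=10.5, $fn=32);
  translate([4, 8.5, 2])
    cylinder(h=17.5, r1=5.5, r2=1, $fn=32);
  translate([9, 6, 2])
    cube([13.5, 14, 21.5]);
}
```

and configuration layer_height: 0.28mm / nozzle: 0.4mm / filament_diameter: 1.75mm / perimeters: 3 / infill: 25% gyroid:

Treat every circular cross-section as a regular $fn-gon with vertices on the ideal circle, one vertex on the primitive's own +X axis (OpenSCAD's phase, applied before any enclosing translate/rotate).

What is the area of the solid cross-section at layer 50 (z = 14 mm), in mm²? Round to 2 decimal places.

At z = 14 mm: the cylinder does not reach this height (z outside [0, 13.5]); the cone at (4, 8.5) (r1=5.5→r2=1) has section circumradius 2.414 here — a regular 32-gon (area = (32/2)·2.414²·sin(360°/32) = 18.19 mm²); the cube at (9, 6) (footprint 13.5×14) is included at this height (area 189.00 mm²); Taking the union: the 2 present regions are separate (no shared area or edge), so areas and boundary lengths simply add and each stays a separate island — area = 207.19 mm². Overall, the cross-section has 2 separate islands. Net area = 207.19 mm².

207.19 mm²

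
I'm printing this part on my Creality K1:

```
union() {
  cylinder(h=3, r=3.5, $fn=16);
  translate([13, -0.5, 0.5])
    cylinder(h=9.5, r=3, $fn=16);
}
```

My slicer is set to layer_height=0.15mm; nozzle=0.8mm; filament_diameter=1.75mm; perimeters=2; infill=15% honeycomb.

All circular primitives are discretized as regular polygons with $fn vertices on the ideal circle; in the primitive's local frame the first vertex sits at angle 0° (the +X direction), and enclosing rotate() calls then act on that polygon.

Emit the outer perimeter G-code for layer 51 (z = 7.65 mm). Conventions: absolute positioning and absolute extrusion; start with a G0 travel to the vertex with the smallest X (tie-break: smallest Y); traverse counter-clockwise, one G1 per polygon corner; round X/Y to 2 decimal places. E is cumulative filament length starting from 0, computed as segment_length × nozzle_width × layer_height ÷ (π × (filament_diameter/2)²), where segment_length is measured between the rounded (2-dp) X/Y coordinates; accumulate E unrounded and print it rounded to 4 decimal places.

G0 X10.00 Y-0.50 Z7.65
G1 X10.23 Y-1.65 E0.0585
G1 X10.88 Y-2.62 E0.1168
G1 X11.85 Y-3.27 E0.1750
G1 X13.00 Y-3.50 E0.2335
G1 X14.15 Y-3.27 E0.2920
G1 X15.12 Y-2.62 E0.3503
G1 X15.77 Y-1.65 E0.4085
G1 X16.00 Y-0.50 E0.4671
G1 X15.77 Y0.65 E0.5256
G1 X15.12 Y1.62 E0.5838
G1 X14.15 Y2.27 E0.6421
G1 X13.00 Y2.50 E0.7006
G1 X11.85 Y2.27 E0.7591
G1 X10.88 Y1.62 E0.8173
G1 X10.23 Y0.65 E0.8756
G1 X10.00 Y-0.50 E0.9341

At z = 7.65 mm: the cylinder is absent (z outside [0, 3]); the r=3 cylinder at (13, -0.5) gives a regular 16-gon of circumradius 3 (constant along its height); Combining (union): only the r=3 cylinder at (13, -0.5) is present, so the union is just that shape — 1 connected region. The outline is a single polygon with 16 vertices. Extrusion per mm of travel: 0.8 × 0.15 / (π × 0.875²) = 0.049890. Accumulating E over each segment gives final E = 0.9341.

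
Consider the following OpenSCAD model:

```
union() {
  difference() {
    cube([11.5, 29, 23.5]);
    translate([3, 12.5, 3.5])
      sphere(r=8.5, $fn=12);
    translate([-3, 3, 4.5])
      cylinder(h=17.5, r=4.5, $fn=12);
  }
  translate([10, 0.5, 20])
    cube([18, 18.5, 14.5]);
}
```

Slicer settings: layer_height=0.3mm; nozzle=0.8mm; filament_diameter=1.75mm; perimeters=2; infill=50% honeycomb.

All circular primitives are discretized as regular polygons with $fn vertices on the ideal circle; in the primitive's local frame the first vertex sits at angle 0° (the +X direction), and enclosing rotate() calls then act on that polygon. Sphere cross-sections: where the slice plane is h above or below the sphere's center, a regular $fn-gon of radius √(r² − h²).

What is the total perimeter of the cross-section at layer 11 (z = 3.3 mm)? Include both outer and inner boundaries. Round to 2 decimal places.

At z = 3.3 mm: the cube is present — its section is the full 11.5×29 rectangle (perimeter 81.00 mm); the sphere at (3, 12.5): section is a regular 12-gon, circumradius = √(r²−h²) = √(8.5²−0.2²) = 8.498 (perimeter = 2·12·8.498·sin(180°/12) = 52.78 mm); the cylinder at (-3, 3) does not reach this height (z outside [4.5, 22]); Subtracting the remaining from the first: starting from the 11.5×29 cube, the r=8.5 sphere at (3, 12.5) partially overlaps it — only the 156.89 mm² overlap (of its 216.63 mm²) is removed, clipping the outline — boundary = 98.22 mm; the cube at (10, 0.5) is absent (z outside [20, 34.5]); Combining (union): only that combined region is present, so the union is just that shape — boundary = 98.22 mm. Overall, the cross-section is a single solid region. Total boundary length (outer) = 98.22 mm.

98.22 mm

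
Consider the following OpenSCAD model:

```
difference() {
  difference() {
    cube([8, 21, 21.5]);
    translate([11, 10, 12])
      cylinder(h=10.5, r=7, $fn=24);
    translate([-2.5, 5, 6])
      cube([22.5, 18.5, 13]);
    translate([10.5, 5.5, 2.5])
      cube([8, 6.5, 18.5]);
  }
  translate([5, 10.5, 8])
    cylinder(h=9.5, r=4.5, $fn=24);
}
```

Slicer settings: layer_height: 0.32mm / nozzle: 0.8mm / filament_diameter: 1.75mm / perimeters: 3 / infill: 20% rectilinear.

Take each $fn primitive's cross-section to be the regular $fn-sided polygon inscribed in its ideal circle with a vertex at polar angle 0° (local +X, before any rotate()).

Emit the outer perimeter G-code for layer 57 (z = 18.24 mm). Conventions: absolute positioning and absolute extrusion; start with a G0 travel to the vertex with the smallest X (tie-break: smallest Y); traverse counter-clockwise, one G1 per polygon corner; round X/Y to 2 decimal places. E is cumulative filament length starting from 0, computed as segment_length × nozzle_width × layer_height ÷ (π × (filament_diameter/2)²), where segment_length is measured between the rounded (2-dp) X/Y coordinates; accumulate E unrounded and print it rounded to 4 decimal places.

At z = 18.24 mm: the cube is present — its section is the full 8×21 rectangle; the r=7 cylinder at (11, 10) contributes a regular 24-gon of circumradius 7; the 22.5×18.5 cube at (-2.5, 5) contributes its full rectangle; the cube at (10.5, 5.5) is present — its section is the full 8×6.5 rectangle; Subtracting the remaining from the first: starting from the 8×21 cube, the r=7 cylinder at (11, 10) partially overlaps it — only the 35.68 mm² overlap (of its 152.19 mm²) is removed, clipping the outline; the 22.5×18.5 cube at (-2.5, 5) partially overlaps it — only the 93.64 mm² overlap (of its 416.25 mm²) is removed, clipping the outline; the 8×6.5 cube at (10.5, 5.5) misses the remaining region (no effect) — 1 connected region; the cylinder at (5, 10.5) is absent (z outside [8, 17.5]); After the difference (first − rest): none of the subtracted shapes is present at this height, so the result so far is unchanged — 1 connected region. The outline is a single polygon with 6 vertices. Extrusion per mm of travel: 0.8 × 0.32 / (π × 0.875²) = 0.106432. Accumulating E over each segment gives final E = 2.6749.

G0 X0.00 Y0.00 Z18.24
G1 X8.00 Y0.00 E0.8515
G1 X8.00 Y3.73 E1.2485
G1 X7.50 Y3.94 E1.3062
G1 X6.12 Y5.00 E1.4914
G1 X0.00 Y5.00 E2.1427
G1 X0.00 Y0.00 E2.6749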